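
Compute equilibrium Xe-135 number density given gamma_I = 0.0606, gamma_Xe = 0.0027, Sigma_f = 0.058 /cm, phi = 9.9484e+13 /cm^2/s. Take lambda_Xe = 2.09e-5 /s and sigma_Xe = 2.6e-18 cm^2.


Xe_eq = (gamma_I + gamma_Xe) * Sigma_f * phi / (lambda_Xe + sigma_Xe * phi)
Numerator = (0.0606 + 0.0027) * 0.058 * 9.9484e+13 = 3.652456e+11
Denominator = 2.09e-5 + 2.6e-18 * 9.9484e+13 = 2.795584e-04
Xe_eq = 3.652456e+11 / 2.795584e-04 = 1.3065e+15 /cm^3

1.3065e+15


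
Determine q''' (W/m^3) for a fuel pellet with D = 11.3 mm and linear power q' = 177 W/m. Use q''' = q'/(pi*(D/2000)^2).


r = D / 2 / 1000 = 11.3 / 2 / 1000 = 0.00565 m
q''' = q' / (pi * r^2)
q''' = 177 / (pi * 0.00565^2)
q''' = 1.7649e+06 W/m^3

1.7649e+06


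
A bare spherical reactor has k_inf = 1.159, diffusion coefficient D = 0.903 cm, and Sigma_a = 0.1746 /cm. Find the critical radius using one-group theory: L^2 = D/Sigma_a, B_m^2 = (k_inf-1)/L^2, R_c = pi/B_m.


L^2 = D / Sigma_a = 0.903 / 0.1746 = 5.171821 cm^2
B_m^2 = (k_inf - 1) / L^2 = (1.159 - 1) / 5.171821 = 0.03074352 /cm^2
For a bare sphere: B_g = pi/R, so R_c = pi / sqrt(B_m^2)
R_c = pi / sqrt(0.03074352) = 17.917 cm

17.917


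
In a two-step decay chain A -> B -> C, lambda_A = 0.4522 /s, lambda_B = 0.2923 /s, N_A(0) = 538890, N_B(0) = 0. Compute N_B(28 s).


N_B(t) = lambda_A * N_A0 / (lambda_B - lambda_A) * [exp(-lambda_A*t) - exp(-lambda_B*t)]
exp(-0.4522*28) = 3.170567e-06; exp(-0.2923*28) = 2.789718e-04
N_B = 0.4522 * 538890 / (0.2923 - 0.4522) * (3.170567e-06 - 2.789718e-04)
N_B = 420.32

420.32


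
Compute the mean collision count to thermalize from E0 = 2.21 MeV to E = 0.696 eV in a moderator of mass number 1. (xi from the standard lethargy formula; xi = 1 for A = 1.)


xi = 1 + (A-1)^2/(2A)*ln((A-1)/(A+1)) = 1 (for A = 1)
n = ln(E0/E) / xi
n = ln(2.21e6 / 0.696) / 1
n = ln(3.175287e+06) / 1 = 14.971

14.971


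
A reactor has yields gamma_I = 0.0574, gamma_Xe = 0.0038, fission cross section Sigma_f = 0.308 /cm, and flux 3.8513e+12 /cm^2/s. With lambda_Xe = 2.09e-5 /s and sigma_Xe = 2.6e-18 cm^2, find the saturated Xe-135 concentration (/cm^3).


Xe_eq = (gamma_I + gamma_Xe) * Sigma_f * phi / (lambda_Xe + sigma_Xe * phi)
Numerator = (0.0574 + 0.0038) * 0.308 * 3.8513e+12 = 7.259546e+10
Denominator = 2.09e-5 + 2.6e-18 * 3.8513e+12 = 3.091338e-05
Xe_eq = 7.259546e+10 / 3.091338e-05 = 2.3484e+15 /cm^3

2.3484e+15


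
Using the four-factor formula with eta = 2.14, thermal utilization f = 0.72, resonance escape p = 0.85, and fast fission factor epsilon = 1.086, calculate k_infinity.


k_inf = eta * f * p * epsilon
k_inf = 2.14 * 0.72 * 0.85 * 1.086
k_inf = 1.4223

1.4223


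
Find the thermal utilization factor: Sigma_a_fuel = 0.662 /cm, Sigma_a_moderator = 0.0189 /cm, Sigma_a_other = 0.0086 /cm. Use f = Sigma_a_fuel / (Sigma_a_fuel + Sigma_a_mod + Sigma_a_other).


f = Sigma_a_fuel / (Sigma_a_fuel + Sigma_a_mod + Sigma_a_other)
f = 0.662 / (0.662 + 0.0189 + 0.0086)
f = 0.96012

0.96012


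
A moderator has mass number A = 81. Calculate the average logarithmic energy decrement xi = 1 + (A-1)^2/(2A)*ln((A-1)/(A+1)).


xi = 1 + (A-1)^2/(2A) * ln((A-1)/(A+1))
xi = 1 + (81-1)^2/(2*81) * ln((81-1)/(81 +1))
xi = 0.024489

0.024489


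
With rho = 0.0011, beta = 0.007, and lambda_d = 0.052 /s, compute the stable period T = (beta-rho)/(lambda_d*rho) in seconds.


T = (beta - rho) / (lambda_d * rho)
T = (0.007 - 0.0011) / (0.052 * 0.0011)
T = 103.15 s

103.15


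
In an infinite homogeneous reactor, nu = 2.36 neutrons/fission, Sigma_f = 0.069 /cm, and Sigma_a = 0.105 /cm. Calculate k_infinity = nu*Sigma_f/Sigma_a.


k_inf = nu * Sigma_f / Sigma_a
k_inf = 2.36 * 0.069 / 0.105
k_inf = 1.5509

1.5509


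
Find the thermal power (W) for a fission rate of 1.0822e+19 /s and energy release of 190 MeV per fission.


P = fission_rate * E_MeV * 1.602e-13
P = 1.0822e+19 * 190 * 1.602e-13
P = 3.2940e+08 W

3.2940e+08


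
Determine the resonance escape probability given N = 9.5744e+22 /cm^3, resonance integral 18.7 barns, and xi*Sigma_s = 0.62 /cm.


p = exp(-N * I * 1e-24 / (xi*Sigma_s))
p = exp(-9.5744e+22 * 18.7 * 1e-24 / 0.62)
p = 0.055701

0.055701


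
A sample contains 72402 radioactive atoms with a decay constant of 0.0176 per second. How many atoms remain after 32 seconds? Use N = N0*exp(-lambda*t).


N = N0 * exp(-lambda * t)
N = 72402 * exp(-0.0176 * 32)
N = 41225

41225


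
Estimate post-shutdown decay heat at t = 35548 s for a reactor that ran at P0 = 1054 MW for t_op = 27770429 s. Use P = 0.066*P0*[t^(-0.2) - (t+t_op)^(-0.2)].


P/P0 = 0.066 * [t^(-0.2) - (t + t_op)^(-0.2)]
P/P0 = 0.066 * [35548^(-0.2) - (35548 + 27770429)^(-0.2)]
P/P0 = 0.066 * [0.1229807 - 0.03244684] = 0.005975235
P = 1054 * 0.005975235 = 6.2979 MW

6.2979


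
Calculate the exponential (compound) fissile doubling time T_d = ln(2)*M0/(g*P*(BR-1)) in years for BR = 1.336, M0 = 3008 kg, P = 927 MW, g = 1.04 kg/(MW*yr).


Breeding gain G = BR - 1 = 1.336 - 1 = 0.336
Fissile production rate = g * P * G = 1.04 * 927 * 0.336 = 323.93088 kg/yr
T_d = ln(2) * M0 / (g * P * G)
T_d = ln(2) * 3008 / 323.93088 = 6.4365 yr

6.4365


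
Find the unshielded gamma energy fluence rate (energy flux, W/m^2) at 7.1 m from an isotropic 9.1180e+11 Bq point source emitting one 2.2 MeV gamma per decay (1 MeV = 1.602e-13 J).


psi = A * E * 1.602e-13 / (4*pi*r^2)
psi = 9.1180e+11 * 2.2 * 1.602e-13 / (4*pi*7.1^2)
psi = 5.0729e-04 W/m^2

5.0729e-04


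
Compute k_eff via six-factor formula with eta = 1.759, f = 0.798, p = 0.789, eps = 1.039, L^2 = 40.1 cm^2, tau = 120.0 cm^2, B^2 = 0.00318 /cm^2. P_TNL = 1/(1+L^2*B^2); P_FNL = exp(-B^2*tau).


k_inf = eta*f*p*eps = 1.759*0.798*0.789*1.039 = 1.150698
P_TNL = 1/(1 + L^2*B^2) = 1/(1 + 40.1*0.00318) = 0.8869038
P_FNL = exp(-B^2*tau) = exp(-0.00318*120.0) = 0.6827681
k_eff = k_inf * P_TNL * P_FNL = 1.150698 * 0.8869038 * 0.6827681
k_eff = 0.69680

0.69680


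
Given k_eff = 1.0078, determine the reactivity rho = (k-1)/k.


rho = (k_eff - 1) / k_eff
rho = (1.0078 - 1) / 1.0078
rho = 0.0077396

0.0077396


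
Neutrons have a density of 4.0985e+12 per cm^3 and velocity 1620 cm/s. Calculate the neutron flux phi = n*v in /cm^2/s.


phi = n * v
phi = 4.0985e+12 * 1620
phi = 6.6396e+15 /cm^2/s

6.6396e+15


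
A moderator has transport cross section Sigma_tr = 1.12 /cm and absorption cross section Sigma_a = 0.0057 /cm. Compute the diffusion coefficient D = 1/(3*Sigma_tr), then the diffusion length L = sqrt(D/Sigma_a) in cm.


D = 1 / (3 * Sigma_tr) = 1 / (3 * 1.12) = 0.2976190 cm
L = sqrt(D / Sigma_a)
L = sqrt(0.2976190 / 0.0057)
L = 7.2259 cm

7.2259


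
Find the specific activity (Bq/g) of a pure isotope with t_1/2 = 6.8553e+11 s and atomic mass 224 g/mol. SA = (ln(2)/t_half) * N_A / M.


lambda = ln(2) / t_half = ln(2) / 6.8553e+11 = 1.011111e-12 /s
SA = lambda * N_A / M
SA = 1.011111e-12 * 6.022e23 / 224
SA = 2.7183e+09 Bq/g

2.7183e+09


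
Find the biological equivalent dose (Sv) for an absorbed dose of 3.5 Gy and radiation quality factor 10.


H = D * Q
H = 3.5 * 10
H = 35.000 Sv

35.000


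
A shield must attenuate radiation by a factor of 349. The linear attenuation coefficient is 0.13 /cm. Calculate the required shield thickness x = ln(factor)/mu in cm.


x = ln(factor) / mu
x = ln(349) / 0.13
x = 45.039 cm

45.039


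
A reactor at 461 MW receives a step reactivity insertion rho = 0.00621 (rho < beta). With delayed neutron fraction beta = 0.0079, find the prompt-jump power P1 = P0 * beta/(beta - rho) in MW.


P1/P0 = beta / (beta - rho)
P1/P0 = 0.0079 / (0.0079 - 0.00621) = 4.674556
P1 = 461 * 4.674556 = 2155.0 MW

2155.0


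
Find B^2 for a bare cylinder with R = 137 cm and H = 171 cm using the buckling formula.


B^2 = (2.405/R)^2 + (pi/H)^2
B^2 = (2.405/137)^2 + (pi/171)^2
B^2 = 6.4570e-04 /cm^2

6.4570e-04


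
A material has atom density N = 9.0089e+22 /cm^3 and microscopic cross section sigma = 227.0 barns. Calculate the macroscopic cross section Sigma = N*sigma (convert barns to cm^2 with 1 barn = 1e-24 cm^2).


Sigma = N * sigma_barns * 1e-24
Sigma = 9.0089e+22 * 227.0 * 1e-24
Sigma = 20.450 /cm

20.450


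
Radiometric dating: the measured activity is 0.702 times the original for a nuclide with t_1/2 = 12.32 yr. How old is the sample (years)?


lambda = ln(2) / t_half = ln(2) / 12.32 = 0.05626195 /yr
t = -ln(A/A0) / lambda
t = -ln(0.702) / 0.05626195
t = 6.2888 yr

6.2888


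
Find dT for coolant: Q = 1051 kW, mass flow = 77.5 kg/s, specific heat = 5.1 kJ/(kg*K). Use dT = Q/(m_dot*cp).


dT = Q / (m_dot * cp)
dT = 1051 / (77.5 * 5.1)
dT = 2.6591 C

2.6591


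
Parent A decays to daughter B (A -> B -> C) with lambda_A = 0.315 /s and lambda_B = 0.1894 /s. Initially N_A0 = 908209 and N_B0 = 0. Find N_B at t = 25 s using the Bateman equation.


N_B(t) = lambda_A * N_A0 / (lambda_B - lambda_A) * [exp(-lambda_A*t) - exp(-lambda_B*t)]
exp(-0.315*25) = 3.801290e-04; exp(-0.1894*25) = 0.008782449
N_B = 0.315 * 908209 / (0.1894 - 0.315) * (3.801290e-04 - 0.008782449)
N_B = 19138

19138


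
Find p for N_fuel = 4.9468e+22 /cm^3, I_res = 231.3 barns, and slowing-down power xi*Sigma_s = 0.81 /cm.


p = exp(-N * I * 1e-24 / (xi*Sigma_s))
p = exp(-4.9468e+22 * 231.3 * 1e-24 / 0.81)
p = 7.3319e-07

7.3319e-07


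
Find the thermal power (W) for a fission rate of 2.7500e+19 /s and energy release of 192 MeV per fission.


P = fission_rate * E_MeV * 1.602e-13
P = 2.7500e+19 * 192 * 1.602e-13
P = 8.4586e+08 W

8.4586e+08


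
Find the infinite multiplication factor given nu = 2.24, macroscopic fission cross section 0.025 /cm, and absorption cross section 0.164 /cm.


k_inf = nu * Sigma_f / Sigma_a
k_inf = 2.24 * 0.025 / 0.164
k_inf = 0.34146

0.34146


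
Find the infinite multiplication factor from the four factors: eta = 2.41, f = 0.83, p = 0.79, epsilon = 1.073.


k_inf = eta * f * p * epsilon
k_inf = 2.41 * 0.83 * 0.79 * 1.073
k_inf = 1.6956

1.6956


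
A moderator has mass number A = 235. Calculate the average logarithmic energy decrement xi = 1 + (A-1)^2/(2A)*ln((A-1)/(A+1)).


xi = 1 + (A-1)^2/(2A) * ln((A-1)/(A+1))
xi = 1 + (235-1)^2/(2*235) * ln((235-1)/(235 +1))
xi = 0.0084865

0.0084865


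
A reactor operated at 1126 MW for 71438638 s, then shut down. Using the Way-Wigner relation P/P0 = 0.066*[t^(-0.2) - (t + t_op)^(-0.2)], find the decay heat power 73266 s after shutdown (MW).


P/P0 = 0.066 * [t^(-0.2) - (t + t_op)^(-0.2)]
P/P0 = 0.066 * [73266^(-0.2) - (73266 + 71438638)^(-0.2)]
P/P0 = 0.066 * [0.1064191 - 0.02686113] = 0.005250826
P = 1126 * 0.005250826 = 5.9124 MW

5.9124


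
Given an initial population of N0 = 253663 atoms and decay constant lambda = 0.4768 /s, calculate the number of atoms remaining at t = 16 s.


N = N0 * exp(-lambda * t)
N = 253663 * exp(-0.4768 * 16)
N = 123.34

123.34


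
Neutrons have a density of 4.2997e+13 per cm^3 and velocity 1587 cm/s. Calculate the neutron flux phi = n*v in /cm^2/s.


phi = n * v
phi = 4.2997e+13 * 1587
phi = 6.8236e+16 /cm^2/s

6.8236e+16


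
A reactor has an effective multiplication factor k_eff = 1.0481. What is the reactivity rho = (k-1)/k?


rho = (k_eff - 1) / k_eff
rho = (1.0481 - 1) / 1.0481
rho = 0.045893

0.045893


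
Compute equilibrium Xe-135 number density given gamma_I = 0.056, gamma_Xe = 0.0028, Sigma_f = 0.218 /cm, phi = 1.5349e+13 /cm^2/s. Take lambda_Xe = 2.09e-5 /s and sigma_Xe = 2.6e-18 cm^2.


Xe_eq = (gamma_I + gamma_Xe) * Sigma_f * phi / (lambda_Xe + sigma_Xe * phi)
Numerator = (0.056 + 0.0028) * 0.218 * 1.5349e+13 = 1.967496e+11
Denominator = 2.09e-5 + 2.6e-18 * 1.5349e+13 = 6.080740e-05
Xe_eq = 1.967496e+11 / 6.080740e-05 = 3.2356e+15 /cm^3

3.2356e+15


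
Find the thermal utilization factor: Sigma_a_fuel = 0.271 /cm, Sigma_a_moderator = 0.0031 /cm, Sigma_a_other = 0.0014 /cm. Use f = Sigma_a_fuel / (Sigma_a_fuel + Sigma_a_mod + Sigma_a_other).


f = Sigma_a_fuel / (Sigma_a_fuel + Sigma_a_mod + Sigma_a_other)
f = 0.271 / (0.271 + 0.0031 + 0.0014)
f = 0.98367

0.98367


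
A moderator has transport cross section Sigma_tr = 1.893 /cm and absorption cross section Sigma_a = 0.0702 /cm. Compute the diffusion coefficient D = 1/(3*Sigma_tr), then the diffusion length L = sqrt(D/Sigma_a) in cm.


D = 1 / (3 * Sigma_tr) = 1 / (3 * 1.893) = 0.1760873 cm
L = sqrt(D / Sigma_a)
L = sqrt(0.1760873 / 0.0702)
L = 1.5838 cm

1.5838


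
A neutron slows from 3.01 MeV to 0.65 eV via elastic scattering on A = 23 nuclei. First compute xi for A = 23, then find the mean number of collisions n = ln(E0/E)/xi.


xi = 1 + (A-1)^2/(2A)*ln((A-1)/(A+1)) = 0.08448899 (for A = 23)
n = ln(E0/E) / xi
n = ln(3.01e6 / 0.65) / 0.08448899
n = ln(4.630769e+06) / 0.08448899 = 181.66

181.66


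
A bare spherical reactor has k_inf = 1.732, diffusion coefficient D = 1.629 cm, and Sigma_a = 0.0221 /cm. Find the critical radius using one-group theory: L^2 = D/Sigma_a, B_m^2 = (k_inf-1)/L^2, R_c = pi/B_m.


L^2 = D / Sigma_a = 1.629 / 0.0221 = 73.71041 cm^2
B_m^2 = (k_inf - 1) / L^2 = (1.732 - 1) / 73.71041 = 0.009930755 /cm^2
For a bare sphere: B_g = pi/R, so R_c = pi / sqrt(B_m^2)
R_c = pi / sqrt(0.009930755) = 31.525 cm

31.525


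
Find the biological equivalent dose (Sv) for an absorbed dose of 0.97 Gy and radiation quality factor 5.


H = D * Q
H = 0.97 * 5
H = 4.8500 Sv

4.8500


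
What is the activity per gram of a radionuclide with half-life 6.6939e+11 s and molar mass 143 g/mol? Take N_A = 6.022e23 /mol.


lambda = ln(2) / t_half = ln(2) / 6.6939e+11 = 1.035491e-12 /s
SA = lambda * N_A / M
SA = 1.035491e-12 * 6.022e23 / 143
SA = 4.3606e+09 Bq/g

4.3606e+09


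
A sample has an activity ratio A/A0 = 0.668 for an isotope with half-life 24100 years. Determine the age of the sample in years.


lambda = ln(2) / t_half = ln(2) / 24100 = 2.876129e-05 /yr
t = -ln(A/A0) / lambda
t = -ln(0.668) / 2.876129e-05
t = 14028 yr

14028


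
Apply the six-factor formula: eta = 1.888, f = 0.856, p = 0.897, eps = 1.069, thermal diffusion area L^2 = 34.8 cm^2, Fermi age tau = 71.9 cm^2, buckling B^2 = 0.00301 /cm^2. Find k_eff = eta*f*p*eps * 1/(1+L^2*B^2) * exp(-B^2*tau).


k_inf = eta*f*p*eps = 1.888*0.856*0.897*1.069 = 1.549694
P_TNL = 1/(1 + L^2*B^2) = 1/(1 + 34.8*0.00301) = 0.9051838
P_FNL = exp(-B^2*tau) = exp(-0.00301*71.9) = 0.8053978
k_eff = k_inf * P_TNL * P_FNL = 1.549694 * 0.9051838 * 0.8053978
k_eff = 1.1298

1.1298


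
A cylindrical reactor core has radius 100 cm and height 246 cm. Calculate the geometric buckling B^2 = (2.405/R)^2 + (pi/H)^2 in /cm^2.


B^2 = (2.405/R)^2 + (pi/H)^2
B^2 = (2.405/100)^2 + (pi/246)^2
B^2 = 7.4149e-04 /cm^2

7.4149e-04


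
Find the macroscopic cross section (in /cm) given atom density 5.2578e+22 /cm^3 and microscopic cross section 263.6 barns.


Sigma = N * sigma_barns * 1e-24
Sigma = 5.2578e+22 * 263.6 * 1e-24
Sigma = 13.860 /cm

13.860


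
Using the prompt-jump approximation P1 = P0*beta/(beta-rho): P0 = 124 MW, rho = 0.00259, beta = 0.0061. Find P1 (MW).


P1/P0 = beta / (beta - rho)
P1/P0 = 0.0061 / (0.0061 - 0.00259) = 1.737892
P1 = 124 * 1.737892 = 215.50 MW

215.50


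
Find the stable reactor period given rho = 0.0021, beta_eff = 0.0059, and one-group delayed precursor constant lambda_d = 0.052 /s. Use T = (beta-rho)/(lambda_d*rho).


T = (beta - rho) / (lambda_d * rho)
T = (0.0059 - 0.0021) / (0.052 * 0.0021)
T = 34.799 s

34.799


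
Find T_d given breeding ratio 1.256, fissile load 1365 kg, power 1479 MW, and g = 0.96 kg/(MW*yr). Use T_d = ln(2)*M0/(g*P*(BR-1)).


Breeding gain G = BR - 1 = 1.256 - 1 = 0.256
Fissile production rate = g * P * G = 0.96 * 1479 * 0.256 = 363.47904 kg/yr
T_d = ln(2) * M0 / (g * P * G)
T_d = ln(2) * 1365 / 363.47904 = 2.6030 yr

2.6030


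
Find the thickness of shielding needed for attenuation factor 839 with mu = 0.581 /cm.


x = ln(factor) / mu
x = ln(839) / 0.581
x = 11.587 cm

11.587


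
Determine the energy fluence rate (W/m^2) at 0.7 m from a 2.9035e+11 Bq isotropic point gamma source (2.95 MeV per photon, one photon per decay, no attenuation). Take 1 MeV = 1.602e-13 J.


psi = A * E * 1.602e-13 / (4*pi*r^2)
psi = 2.9035e+11 * 2.95 * 1.602e-13 / (4*pi*0.7^2)
psi = 0.022284 W/m^2

0.022284


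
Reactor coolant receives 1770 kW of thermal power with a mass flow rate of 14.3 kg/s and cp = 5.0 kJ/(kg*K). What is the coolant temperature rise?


dT = Q / (m_dot * cp)
dT = 1770 / (14.3 * 5.0)
dT = 24.755 C

24.755


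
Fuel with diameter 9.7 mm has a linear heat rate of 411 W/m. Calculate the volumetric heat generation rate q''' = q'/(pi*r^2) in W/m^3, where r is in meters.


r = D / 2 / 1000 = 9.7 / 2 / 1000 = 0.00485 m
q''' = q' / (pi * r^2)
q''' = 411 / (pi * 0.00485^2)
q''' = 5.5617e+06 W/m^3

5.5617e+06


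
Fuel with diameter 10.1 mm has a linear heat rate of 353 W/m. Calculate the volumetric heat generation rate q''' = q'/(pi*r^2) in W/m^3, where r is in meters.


r = D / 2 / 1000 = 10.1 / 2 / 1000 = 0.00505 m
q''' = q' / (pi * r^2)
q''' = 353 / (pi * 0.00505^2)
q''' = 4.4060e+06 W/m^3

4.4060e+06


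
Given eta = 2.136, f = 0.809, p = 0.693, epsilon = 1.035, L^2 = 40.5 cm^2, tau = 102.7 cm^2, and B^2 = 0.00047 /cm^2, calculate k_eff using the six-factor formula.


k_inf = eta*f*p*eps = 2.136*0.809*0.693*1.035 = 1.239434
P_TNL = 1/(1 + L^2*B^2) = 1/(1 + 40.5*0.00047) = 0.9813206
P_FNL = exp(-B^2*tau) = exp(-0.00047*102.7) = 0.9528774
k_eff = k_inf * P_TNL * P_FNL = 1.239434 * 0.9813206 * 0.9528774
k_eff = 1.1590

1.1590


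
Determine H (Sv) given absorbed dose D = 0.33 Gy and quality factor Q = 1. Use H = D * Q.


H = D * Q
H = 0.33 * 1
H = 0.33000 Sv

0.33000


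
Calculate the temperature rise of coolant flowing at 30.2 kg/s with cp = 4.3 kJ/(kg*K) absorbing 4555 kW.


dT = Q / (m_dot * cp)
dT = 4555 / (30.2 * 4.3)
dT = 35.076 C

35.076


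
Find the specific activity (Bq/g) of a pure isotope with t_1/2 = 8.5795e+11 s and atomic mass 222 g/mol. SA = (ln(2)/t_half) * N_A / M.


lambda = ln(2) / t_half = ln(2) / 8.5795e+11 = 8.079109e-13 /s
SA = lambda * N_A / M
SA = 8.079109e-13 * 6.022e23 / 222
SA = 2.1915e+09 Bq/g

2.1915e+09


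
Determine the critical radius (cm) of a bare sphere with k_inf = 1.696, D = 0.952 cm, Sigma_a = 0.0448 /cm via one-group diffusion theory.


L^2 = D / Sigma_a = 0.952 / 0.0448 = 21.25000 cm^2
B_m^2 = (k_inf - 1) / L^2 = (1.696 - 1) / 21.25000 = 0.03275294 /cm^2
For a bare sphere: B_g = pi/R, so R_c = pi / sqrt(B_m^2)
R_c = pi / sqrt(0.03275294) = 17.359 cm

17.359


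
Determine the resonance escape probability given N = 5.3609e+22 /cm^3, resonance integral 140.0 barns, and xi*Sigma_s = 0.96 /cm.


p = exp(-N * I * 1e-24 / (xi*Sigma_s))
p = exp(-5.3609e+22 * 140.0 * 1e-24 / 0.96)
p = 4.0243e-04

4.0243e-04


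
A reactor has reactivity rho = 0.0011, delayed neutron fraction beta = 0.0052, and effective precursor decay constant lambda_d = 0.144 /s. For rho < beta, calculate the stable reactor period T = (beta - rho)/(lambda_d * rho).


T = (beta - rho) / (lambda_d * rho)
T = (0.0052 - 0.0011) / (0.144 * 0.0011)
T = 25.884 s

25.884


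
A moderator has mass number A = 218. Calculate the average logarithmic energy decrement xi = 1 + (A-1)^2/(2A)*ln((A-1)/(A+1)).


xi = 1 + (A-1)^2/(2A) * ln((A-1)/(A+1))
xi = 1 + (218-1)^2/(2*218) * ln((218-1)/(218 +1))
xi = 0.0091463

0.0091463


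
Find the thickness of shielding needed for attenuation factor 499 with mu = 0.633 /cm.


x = ln(factor) / mu
x = ln(499) / 0.633
x = 9.8145 cm

9.8145


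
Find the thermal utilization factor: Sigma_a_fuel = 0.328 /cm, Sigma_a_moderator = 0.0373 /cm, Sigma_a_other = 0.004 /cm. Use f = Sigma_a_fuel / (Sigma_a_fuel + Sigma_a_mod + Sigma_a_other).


f = Sigma_a_fuel / (Sigma_a_fuel + Sigma_a_mod + Sigma_a_other)
f = 0.328 / (0.328 + 0.0373 + 0.004)
f = 0.88817

0.88817


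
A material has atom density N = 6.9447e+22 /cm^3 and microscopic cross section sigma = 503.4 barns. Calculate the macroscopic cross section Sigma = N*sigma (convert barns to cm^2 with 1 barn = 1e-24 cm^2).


Sigma = N * sigma_barns * 1e-24
Sigma = 6.9447e+22 * 503.4 * 1e-24
Sigma = 34.960 /cm

34.960


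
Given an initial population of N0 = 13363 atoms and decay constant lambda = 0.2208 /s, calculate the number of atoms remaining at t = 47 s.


N = N0 * exp(-lambda * t)
N = 13363 * exp(-0.2208 * 47)
N = 0.41588

0.41588


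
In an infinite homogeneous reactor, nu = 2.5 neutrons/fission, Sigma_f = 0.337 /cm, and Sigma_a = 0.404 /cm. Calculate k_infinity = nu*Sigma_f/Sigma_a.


k_inf = nu * Sigma_f / Sigma_a
k_inf = 2.5 * 0.337 / 0.404
k_inf = 2.0854

2.0854


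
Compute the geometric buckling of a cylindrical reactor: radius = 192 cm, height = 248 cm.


B^2 = (2.405/R)^2 + (pi/H)^2
B^2 = (2.405/192)^2 + (pi/248)^2
B^2 = 3.1737e-04 /cm^2

3.1737e-04


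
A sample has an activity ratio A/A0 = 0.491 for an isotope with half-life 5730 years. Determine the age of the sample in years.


lambda = ln(2) / t_half = ln(2) / 5730 = 1.209681e-04 /yr
t = -ln(A/A0) / lambda
t = -ln(0.491) / 1.209681e-04
t = 5880.2 yr

5880.2


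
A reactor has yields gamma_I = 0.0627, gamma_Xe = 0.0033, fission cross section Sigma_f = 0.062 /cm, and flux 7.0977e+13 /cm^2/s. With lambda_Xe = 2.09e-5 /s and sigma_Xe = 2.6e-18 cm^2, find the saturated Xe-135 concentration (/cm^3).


Xe_eq = (gamma_I + gamma_Xe) * Sigma_f * phi / (lambda_Xe + sigma_Xe * phi)
Numerator = (0.0627 + 0.0033) * 0.062 * 7.0977e+13 = 2.904379e+11
Denominator = 2.09e-5 + 2.6e-18 * 7.0977e+13 = 2.054402e-04
Xe_eq = 2.904379e+11 / 2.054402e-04 = 1.4137e+15 /cm^3

1.4137e+15


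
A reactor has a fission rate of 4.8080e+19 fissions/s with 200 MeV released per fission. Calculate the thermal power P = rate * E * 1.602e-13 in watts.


P = fission_rate * E_MeV * 1.602e-13
P = 4.8080e+19 * 200 * 1.602e-13
P = 1.5405e+09 W

1.5405e+09


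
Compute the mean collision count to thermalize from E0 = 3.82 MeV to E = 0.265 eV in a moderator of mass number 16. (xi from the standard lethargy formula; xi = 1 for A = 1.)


xi = 1 + (A-1)^2/(2A)*ln((A-1)/(A+1)) = 0.1199467 (for A = 16)
n = ln(E0/E) / xi
n = ln(3.82e6 / 0.265) / 0.1199467
n = ln(1.441509e+07) / 0.1199467 = 137.43

137.43


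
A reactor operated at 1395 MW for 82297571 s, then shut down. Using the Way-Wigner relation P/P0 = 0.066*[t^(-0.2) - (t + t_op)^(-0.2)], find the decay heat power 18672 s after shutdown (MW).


P/P0 = 0.066 * [t^(-0.2) - (t + t_op)^(-0.2)]
P/P0 = 0.066 * [18672^(-0.2) - (18672 + 82297571)^(-0.2)]
P/P0 = 0.066 * [0.1398820 - 0.02611577] = 0.007508571
P = 1395 * 0.007508571 = 10.474 MW

10.474


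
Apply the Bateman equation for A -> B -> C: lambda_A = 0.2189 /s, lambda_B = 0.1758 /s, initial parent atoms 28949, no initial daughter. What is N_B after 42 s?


N_B(t) = lambda_A * N_A0 / (lambda_B - lambda_A) * [exp(-lambda_A*t) - exp(-lambda_B*t)]
exp(-0.2189*42) = 1.016678e-04; exp(-0.1758*42) = 6.213600e-04
N_B = 0.2189 * 28949 / (0.1758 - 0.2189) * (1.016678e-04 - 6.213600e-04)
N_B = 76.410

76.410


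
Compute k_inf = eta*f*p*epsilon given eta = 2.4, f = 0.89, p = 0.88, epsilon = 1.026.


k_inf = eta * f * p * epsilon
k_inf = 2.4 * 0.89 * 0.88 * 1.026
k_inf = 1.9286

1.9286


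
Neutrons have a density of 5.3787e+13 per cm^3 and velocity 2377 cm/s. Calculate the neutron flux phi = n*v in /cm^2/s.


phi = n * v
phi = 5.3787e+13 * 2377
phi = 1.2785e+17 /cm^2/s

1.2785e+17


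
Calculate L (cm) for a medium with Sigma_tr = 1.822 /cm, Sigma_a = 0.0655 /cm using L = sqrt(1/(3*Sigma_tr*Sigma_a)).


D = 1 / (3 * Sigma_tr) = 1 / (3 * 1.822) = 0.1829491 cm
L = sqrt(D / Sigma_a)
L = sqrt(0.1829491 / 0.0655)
L = 1.6713 cm

1.6713


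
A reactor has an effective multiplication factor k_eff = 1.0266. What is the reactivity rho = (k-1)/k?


rho = (k_eff - 1) / k_eff
rho = (1.0266 - 1) / 1.0266
rho = 0.025911

0.025911


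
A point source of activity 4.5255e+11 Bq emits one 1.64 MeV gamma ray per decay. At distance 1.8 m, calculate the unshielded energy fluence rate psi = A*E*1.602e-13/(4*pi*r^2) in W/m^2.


psi = A * E * 1.602e-13 / (4*pi*r^2)
psi = 4.5255e+11 * 1.64 * 1.602e-13 / (4*pi*1.8^2)
psi = 0.0029202 W/m^2

0.0029202


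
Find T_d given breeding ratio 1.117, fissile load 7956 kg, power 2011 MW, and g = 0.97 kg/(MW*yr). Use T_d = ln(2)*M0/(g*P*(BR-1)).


Breeding gain G = BR - 1 = 1.117 - 1 = 0.117
Fissile production rate = g * P * G = 0.97 * 2011 * 0.117 = 228.22839 kg/yr
T_d = ln(2) * M0 / (g * P * G)
T_d = ln(2) * 7956 / 228.22839 = 24.163 yr

24.163


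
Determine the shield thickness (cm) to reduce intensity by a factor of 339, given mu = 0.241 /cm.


x = ln(factor) / mu
x = ln(339) / 0.241
x = 24.174 cm

24.174


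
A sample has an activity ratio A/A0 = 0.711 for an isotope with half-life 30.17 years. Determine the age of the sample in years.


lambda = ln(2) / t_half = ln(2) / 30.17 = 0.02297472 /yr
t = -ln(A/A0) / lambda
t = -ln(0.711) / 0.02297472
t = 14.846 yr

14.846


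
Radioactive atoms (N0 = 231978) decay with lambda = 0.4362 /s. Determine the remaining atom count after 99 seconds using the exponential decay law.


N = N0 * exp(-lambda * t)
N = 231978 * exp(-0.4362 * 99)
N = 4.0828e-14

4.0828e-14


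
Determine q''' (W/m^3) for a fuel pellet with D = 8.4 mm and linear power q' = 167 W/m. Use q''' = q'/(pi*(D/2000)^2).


r = D / 2 / 1000 = 8.4 / 2 / 1000 = 0.0042 m
q''' = q' / (pi * r^2)
q''' = 167 / (pi * 0.0042^2)
q''' = 3.0135e+06 W/m^3

3.0135e+06


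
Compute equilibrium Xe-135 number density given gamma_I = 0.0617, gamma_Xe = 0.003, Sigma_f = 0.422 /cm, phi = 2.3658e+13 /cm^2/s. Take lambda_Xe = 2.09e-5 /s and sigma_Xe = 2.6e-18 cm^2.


Xe_eq = (gamma_I + gamma_Xe) * Sigma_f * phi / (lambda_Xe + sigma_Xe * phi)
Numerator = (0.0617 + 0.003) * 0.422 * 2.3658e+13 = 6.459438e+11
Denominator = 2.09e-5 + 2.6e-18 * 2.3658e+13 = 8.241080e-05
Xe_eq = 6.459438e+11 / 8.241080e-05 = 7.8381e+15 /cm^3

7.8381e+15


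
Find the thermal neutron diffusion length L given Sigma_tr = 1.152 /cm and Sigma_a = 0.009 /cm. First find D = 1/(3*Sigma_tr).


D = 1 / (3 * Sigma_tr) = 1 / (3 * 1.152) = 0.2893519 cm
L = sqrt(D / Sigma_a)
L = sqrt(0.2893519 / 0.009)
L = 5.6701 cm

5.6701


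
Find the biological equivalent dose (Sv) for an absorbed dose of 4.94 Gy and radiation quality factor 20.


H = D * Q
H = 4.94 * 20
H = 98.800 Sv

98.800


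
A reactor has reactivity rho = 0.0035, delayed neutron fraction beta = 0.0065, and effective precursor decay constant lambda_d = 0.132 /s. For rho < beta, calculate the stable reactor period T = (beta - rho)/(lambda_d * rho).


T = (beta - rho) / (lambda_d * rho)
T = (0.0065 - 0.0035) / (0.132 * 0.0035)
T = 6.4935 s

6.4935


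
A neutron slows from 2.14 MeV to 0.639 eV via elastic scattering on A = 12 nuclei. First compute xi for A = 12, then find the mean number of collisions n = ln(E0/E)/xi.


xi = 1 + (A-1)^2/(2A)*ln((A-1)/(A+1)) = 0.1577690 (for A = 12)
n = ln(E0/E) / xi
n = ln(2.14e6 / 0.639) / 0.1577690
n = ln(3.348983e+06) / 0.1577690 = 95.229

95.229


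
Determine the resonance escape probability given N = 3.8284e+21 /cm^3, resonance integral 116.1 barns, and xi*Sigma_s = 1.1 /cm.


p = exp(-N * I * 1e-24 / (xi*Sigma_s))
p = exp(-3.8284e+21 * 116.1 * 1e-24 / 1.1)
p = 0.66760

0.66760


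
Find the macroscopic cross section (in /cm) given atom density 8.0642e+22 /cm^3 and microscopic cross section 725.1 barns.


Sigma = N * sigma_barns * 1e-24
Sigma = 8.0642e+22 * 725.1 * 1e-24
Sigma = 58.474 /cm

58.474


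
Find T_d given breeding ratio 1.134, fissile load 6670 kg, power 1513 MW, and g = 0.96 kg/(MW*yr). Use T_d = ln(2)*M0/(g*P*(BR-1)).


Breeding gain G = BR - 1 = 1.134 - 1 = 0.134
Fissile production rate = g * P * G = 0.96 * 1513 * 0.134 = 194.63232 kg/yr
T_d = ln(2) * M0 / (g * P * G)
T_d = ln(2) * 6670 / 194.63232 = 23.754 yr

23.754


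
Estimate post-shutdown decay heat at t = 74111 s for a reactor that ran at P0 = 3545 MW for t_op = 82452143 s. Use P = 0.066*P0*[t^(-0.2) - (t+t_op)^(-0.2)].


P/P0 = 0.066 * [t^(-0.2) - (t + t_op)^(-0.2)]
P/P0 = 0.066 * [74111^(-0.2) - (74111 + 82452143)^(-0.2)]
P/P0 = 0.066 * [0.1061753 - 0.02610247] = 0.005284807
P = 3545 * 0.005284807 = 18.735 MW

18.735


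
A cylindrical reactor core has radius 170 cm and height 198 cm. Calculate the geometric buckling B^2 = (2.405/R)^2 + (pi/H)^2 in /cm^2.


B^2 = (2.405/R)^2 + (pi/H)^2
B^2 = (2.405/170)^2 + (pi/198)^2
B^2 = 4.5189e-04 /cm^2

4.5189e-04


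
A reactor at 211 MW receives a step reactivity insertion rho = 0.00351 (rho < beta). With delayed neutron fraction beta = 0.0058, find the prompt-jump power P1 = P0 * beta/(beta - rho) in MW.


P1/P0 = beta / (beta - rho)
P1/P0 = 0.0058 / (0.0058 - 0.00351) = 2.532751
P1 = 211 * 2.532751 = 534.41 MW

534.41


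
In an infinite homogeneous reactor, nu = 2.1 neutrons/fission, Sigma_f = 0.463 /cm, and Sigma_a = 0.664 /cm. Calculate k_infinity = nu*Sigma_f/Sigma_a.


k_inf = nu * Sigma_f / Sigma_a
k_inf = 2.1 * 0.463 / 0.664
k_inf = 1.4643

1.4643


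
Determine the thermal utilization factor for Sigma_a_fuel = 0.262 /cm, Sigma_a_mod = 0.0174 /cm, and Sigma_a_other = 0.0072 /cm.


f = Sigma_a_fuel / (Sigma_a_fuel + Sigma_a_mod + Sigma_a_other)
f = 0.262 / (0.262 + 0.0174 + 0.0072)
f = 0.91417

0.91417


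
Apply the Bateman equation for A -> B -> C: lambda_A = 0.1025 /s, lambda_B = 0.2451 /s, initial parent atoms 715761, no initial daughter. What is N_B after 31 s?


N_B(t) = lambda_A * N_A0 / (lambda_B - lambda_A) * [exp(-lambda_A*t) - exp(-lambda_B*t)]
exp(-0.1025*31) = 0.04168975; exp(-0.2451*31) = 5.014032e-04
N_B = 0.1025 * 715761 / (0.2451 - 0.1025) * (0.04168975 - 5.014032e-04)
N_B = 21191

21191


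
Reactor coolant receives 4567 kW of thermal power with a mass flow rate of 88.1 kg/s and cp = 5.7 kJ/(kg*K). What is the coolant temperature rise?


dT = Q / (m_dot * cp)
dT = 4567 / (88.1 * 5.7)
dT = 9.0945 C

9.0945


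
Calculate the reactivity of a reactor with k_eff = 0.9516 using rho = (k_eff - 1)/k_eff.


rho = (k_eff - 1) / k_eff
rho = (0.9516 - 1) / 0.9516
rho = -0.050862

-0.050862


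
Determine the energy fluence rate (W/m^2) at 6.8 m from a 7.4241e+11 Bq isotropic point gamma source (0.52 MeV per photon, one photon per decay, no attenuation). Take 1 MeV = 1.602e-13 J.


psi = A * E * 1.602e-13 / (4*pi*r^2)
psi = 7.4241e+11 * 0.52 * 1.602e-13 / (4*pi*6.8^2)
psi = 1.0643e-04 W/m^2

1.0643e-04


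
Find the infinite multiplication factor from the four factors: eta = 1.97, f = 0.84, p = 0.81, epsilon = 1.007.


k_inf = eta * f * p * epsilon
k_inf = 1.97 * 0.84 * 0.81 * 1.007
k_inf = 1.3498

1.3498


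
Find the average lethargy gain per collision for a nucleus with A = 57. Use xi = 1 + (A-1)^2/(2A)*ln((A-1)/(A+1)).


xi = 1 + (A-1)^2/(2A) * ln((A-1)/(A+1))
xi = 1 + (57-1)^2/(2*57) * ln((57-1)/(57 +1))
xi = 0.034681

0.034681


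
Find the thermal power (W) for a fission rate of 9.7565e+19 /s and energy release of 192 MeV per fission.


P = fission_rate * E_MeV * 1.602e-13
P = 9.7565e+19 * 192 * 1.602e-13
P = 3.0009e+09 W

3.0009e+09


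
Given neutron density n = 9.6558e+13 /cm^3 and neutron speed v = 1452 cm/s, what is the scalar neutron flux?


phi = n * v
phi = 9.6558e+13 * 1452
phi = 1.4020e+17 /cm^2/s

1.4020e+17


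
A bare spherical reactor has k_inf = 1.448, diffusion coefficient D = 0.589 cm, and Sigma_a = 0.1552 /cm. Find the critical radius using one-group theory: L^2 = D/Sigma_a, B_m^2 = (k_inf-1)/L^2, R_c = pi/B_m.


L^2 = D / Sigma_a = 0.589 / 0.1552 = 3.795103 cm^2
B_m^2 = (k_inf - 1) / L^2 = (1.448 - 1) / 3.795103 = 0.1180469 /cm^2
For a bare sphere: B_g = pi/R, so R_c = pi / sqrt(B_m^2)
R_c = pi / sqrt(0.1180469) = 9.1437 cm

9.1437


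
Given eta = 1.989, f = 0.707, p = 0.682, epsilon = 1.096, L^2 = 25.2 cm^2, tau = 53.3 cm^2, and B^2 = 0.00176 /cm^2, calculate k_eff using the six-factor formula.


k_inf = eta*f*p*eps = 1.989*0.707*0.682*1.096 = 1.051112
P_TNL = 1/(1 + L^2*B^2) = 1/(1 + 25.2*0.00176) = 0.9575316
P_FNL = exp(-B^2*tau) = exp(-0.00176*53.3) = 0.9104576
k_eff = k_inf * P_TNL * P_FNL = 1.051112 * 0.9575316 * 0.9104576
k_eff = 0.91635

0.91635


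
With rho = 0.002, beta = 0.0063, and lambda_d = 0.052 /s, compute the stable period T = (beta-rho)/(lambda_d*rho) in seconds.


T = (beta - rho) / (lambda_d * rho)
T = (0.0063 - 0.002) / (0.052 * 0.002)
T = 41.346 s

41.346


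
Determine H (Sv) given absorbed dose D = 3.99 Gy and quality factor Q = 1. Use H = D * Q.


H = D * Q
H = 3.99 * 1
H = 3.9900 Sv

3.9900


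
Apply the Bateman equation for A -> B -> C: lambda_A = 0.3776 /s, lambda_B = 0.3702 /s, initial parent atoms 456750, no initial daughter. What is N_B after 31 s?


N_B(t) = lambda_A * N_A0 / (lambda_B - lambda_A) * [exp(-lambda_A*t) - exp(-lambda_B*t)]
exp(-0.3776*31) = 8.247504e-06; exp(-0.3702*31) = 1.037408e-05
N_B = 0.3776 * 456750 / (0.3702 - 0.3776) * (8.247504e-06 - 1.037408e-05)
N_B = 49.563

49.563


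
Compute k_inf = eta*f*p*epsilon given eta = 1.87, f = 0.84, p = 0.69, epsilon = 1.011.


k_inf = eta * f * p * epsilon
k_inf = 1.87 * 0.84 * 0.69 * 1.011
k_inf = 1.0958

1.0958


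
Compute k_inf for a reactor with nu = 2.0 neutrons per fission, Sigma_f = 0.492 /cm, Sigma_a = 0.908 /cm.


k_inf = nu * Sigma_f / Sigma_a
k_inf = 2.0 * 0.492 / 0.908
k_inf = 1.0837

1.0837


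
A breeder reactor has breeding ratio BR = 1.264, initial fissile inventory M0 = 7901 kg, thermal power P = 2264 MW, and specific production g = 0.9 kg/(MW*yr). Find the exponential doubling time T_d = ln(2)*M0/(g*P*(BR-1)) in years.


Breeding gain G = BR - 1 = 1.264 - 1 = 0.264
Fissile production rate = g * P * G = 0.9 * 2264 * 0.264 = 537.9264 kg/yr
T_d = ln(2) * M0 / (g * P * G)
T_d = ln(2) * 7901 / 537.9264 = 10.181 yr

10.181


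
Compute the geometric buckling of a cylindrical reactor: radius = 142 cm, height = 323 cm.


B^2 = (2.405/R)^2 + (pi/H)^2
B^2 = (2.405/142)^2 + (pi/323)^2
B^2 = 3.8145e-04 /cm^2

3.8145e-04


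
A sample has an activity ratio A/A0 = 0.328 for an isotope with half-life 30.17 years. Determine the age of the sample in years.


lambda = ln(2) / t_half = ln(2) / 30.17 = 0.02297472 /yr
t = -ln(A/A0) / lambda
t = -ln(0.328) / 0.02297472
t = 48.520 yr

48.520


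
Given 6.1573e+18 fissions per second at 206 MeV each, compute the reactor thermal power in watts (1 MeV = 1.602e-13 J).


P = fission_rate * E_MeV * 1.602e-13
P = 6.1573e+18 * 206 * 1.602e-13
P = 2.0320e+08 W

2.0320e+08


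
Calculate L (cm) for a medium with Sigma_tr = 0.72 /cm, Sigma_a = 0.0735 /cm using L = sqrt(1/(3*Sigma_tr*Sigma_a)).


D = 1 / (3 * Sigma_tr) = 1 / (3 * 0.72) = 0.4629630 cm
L = sqrt(D / Sigma_a)
L = sqrt(0.4629630 / 0.0735)
L = 2.5097 cm

2.5097


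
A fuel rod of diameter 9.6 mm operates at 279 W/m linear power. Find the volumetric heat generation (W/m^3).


r = D / 2 / 1000 = 9.6 / 2 / 1000 = 0.0048 m
q''' = q' / (pi * r^2)
q''' = 279 / (pi * 0.0048^2)
q''' = 3.8545e+06 W/m^3

3.8545e+06


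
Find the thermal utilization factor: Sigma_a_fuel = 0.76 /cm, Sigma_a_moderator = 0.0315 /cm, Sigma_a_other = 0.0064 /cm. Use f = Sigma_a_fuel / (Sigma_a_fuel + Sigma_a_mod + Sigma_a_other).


f = Sigma_a_fuel / (Sigma_a_fuel + Sigma_a_mod + Sigma_a_other)
f = 0.76 / (0.76 + 0.0315 + 0.0064)
f = 0.95250

0.95250


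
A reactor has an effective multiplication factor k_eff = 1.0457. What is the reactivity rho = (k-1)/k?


rho = (k_eff - 1) / k_eff
rho = (1.0457 - 1) / 1.0457
rho = 0.043703

0.043703


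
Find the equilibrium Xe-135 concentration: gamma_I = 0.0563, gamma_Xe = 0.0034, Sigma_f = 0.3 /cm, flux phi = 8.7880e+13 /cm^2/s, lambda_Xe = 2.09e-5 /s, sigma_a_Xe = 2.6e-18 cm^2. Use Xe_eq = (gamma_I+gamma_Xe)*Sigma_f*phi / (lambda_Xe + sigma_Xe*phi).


Xe_eq = (gamma_I + gamma_Xe) * Sigma_f * phi / (lambda_Xe + sigma_Xe * phi)
Numerator = (0.0563 + 0.0034) * 0.3 * 8.7880e+13 = 1.573931e+12
Denominator = 2.09e-5 + 2.6e-18 * 8.7880e+13 = 2.493880e-04
Xe_eq = 1.573931e+12 / 2.493880e-04 = 6.3112e+15 /cm^3

6.3112e+15


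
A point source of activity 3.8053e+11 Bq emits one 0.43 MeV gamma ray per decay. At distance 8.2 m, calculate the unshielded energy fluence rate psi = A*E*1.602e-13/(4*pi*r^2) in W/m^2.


psi = A * E * 1.602e-13 / (4*pi*r^2)
psi = 3.8053e+11 * 0.43 * 1.602e-13 / (4*pi*8.2^2)
psi = 3.1023e-05 W/m^2

3.1023e-05


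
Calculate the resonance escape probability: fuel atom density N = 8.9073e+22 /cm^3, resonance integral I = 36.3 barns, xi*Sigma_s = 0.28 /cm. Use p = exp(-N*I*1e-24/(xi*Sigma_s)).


p = exp(-N * I * 1e-24 / (xi*Sigma_s))
p = exp(-8.9073e+22 * 36.3 * 1e-24 / 0.28)
p = 9.6584e-06

9.6584e-06


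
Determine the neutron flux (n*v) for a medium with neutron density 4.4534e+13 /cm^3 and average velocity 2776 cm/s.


phi = n * v
phi = 4.4534e+13 * 2776
phi = 1.2363e+17 /cm^2/s

1.2363e+17


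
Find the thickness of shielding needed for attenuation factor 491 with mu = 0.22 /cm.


x = ln(factor) / mu
x = ln(491) / 0.22
x = 28.166 cm

28.166


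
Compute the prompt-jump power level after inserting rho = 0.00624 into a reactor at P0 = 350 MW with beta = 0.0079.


P1/P0 = beta / (beta - rho)
P1/P0 = 0.0079 / (0.0079 - 0.00624) = 4.759036
P1 = 350 * 4.759036 = 1665.7 MW

1665.7


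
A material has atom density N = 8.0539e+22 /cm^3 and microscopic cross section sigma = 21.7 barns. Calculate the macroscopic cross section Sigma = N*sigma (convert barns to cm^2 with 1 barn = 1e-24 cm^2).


Sigma = N * sigma_barns * 1e-24
Sigma = 8.0539e+22 * 21.7 * 1e-24
Sigma = 1.7477 /cm

1.7477


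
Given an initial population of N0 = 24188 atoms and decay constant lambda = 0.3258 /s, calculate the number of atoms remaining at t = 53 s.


N = N0 * exp(-lambda * t)
N = 24188 * exp(-0.3258 * 53)
N = 7.6641e-04

7.6641e-04


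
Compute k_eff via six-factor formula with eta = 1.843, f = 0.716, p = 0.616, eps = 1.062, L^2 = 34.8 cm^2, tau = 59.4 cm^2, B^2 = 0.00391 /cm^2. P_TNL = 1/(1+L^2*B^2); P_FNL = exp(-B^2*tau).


k_inf = eta*f*p*eps = 1.843*0.716*0.616*1.062 = 0.8632639
P_TNL = 1/(1 + L^2*B^2) = 1/(1 + 34.8*0.00391) = 0.8802290
P_FNL = exp(-B^2*tau) = exp(-0.00391*59.4) = 0.7927447
k_eff = k_inf * P_TNL * P_FNL = 0.8632639 * 0.8802290 * 0.7927447
k_eff = 0.60238

0.60238


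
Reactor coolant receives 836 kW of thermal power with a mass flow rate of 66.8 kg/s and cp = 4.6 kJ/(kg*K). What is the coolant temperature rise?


dT = Q / (m_dot * cp)
dT = 836 / (66.8 * 4.6)
dT = 2.7206 C

2.7206


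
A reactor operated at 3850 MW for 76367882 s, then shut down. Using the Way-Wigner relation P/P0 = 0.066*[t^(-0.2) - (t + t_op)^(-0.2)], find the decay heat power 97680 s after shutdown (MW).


P/P0 = 0.066 * [t^(-0.2) - (t + t_op)^(-0.2)]
P/P0 = 0.066 * [97680^(-0.2) - (97680 + 76367882)^(-0.2)]
P/P0 = 0.066 * [0.1004706 - 0.02650372] = 0.004881814
P = 3850 * 0.004881814 = 18.795 MW

18.795


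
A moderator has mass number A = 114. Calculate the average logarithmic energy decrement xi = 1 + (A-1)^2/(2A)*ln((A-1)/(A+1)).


xi = 1 + (A-1)^2/(2A) * ln((A-1)/(A+1))
xi = 1 + (114-1)^2/(2*114) * ln((114-1)/(114 +1))
xi = 0.017442

0.017442


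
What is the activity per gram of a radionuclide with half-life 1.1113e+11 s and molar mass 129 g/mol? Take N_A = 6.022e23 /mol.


lambda = ln(2) / t_half = ln(2) / 1.1113e+11 = 6.237264e-12 /s
SA = lambda * N_A / M
SA = 6.237264e-12 * 6.022e23 / 129
SA = 2.9117e+10 Bq/g

2.9117e+10


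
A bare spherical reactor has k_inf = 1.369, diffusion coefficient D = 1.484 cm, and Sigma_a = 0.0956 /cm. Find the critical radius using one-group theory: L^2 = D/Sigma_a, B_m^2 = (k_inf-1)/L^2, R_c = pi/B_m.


L^2 = D / Sigma_a = 1.484 / 0.0956 = 15.52301 cm^2
B_m^2 = (k_inf - 1) / L^2 = (1.369 - 1) / 15.52301 = 0.02377116 /cm^2
For a bare sphere: B_g = pi/R, so R_c = pi / sqrt(B_m^2)
R_c = pi / sqrt(0.02377116) = 20.376 cm

20.376
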